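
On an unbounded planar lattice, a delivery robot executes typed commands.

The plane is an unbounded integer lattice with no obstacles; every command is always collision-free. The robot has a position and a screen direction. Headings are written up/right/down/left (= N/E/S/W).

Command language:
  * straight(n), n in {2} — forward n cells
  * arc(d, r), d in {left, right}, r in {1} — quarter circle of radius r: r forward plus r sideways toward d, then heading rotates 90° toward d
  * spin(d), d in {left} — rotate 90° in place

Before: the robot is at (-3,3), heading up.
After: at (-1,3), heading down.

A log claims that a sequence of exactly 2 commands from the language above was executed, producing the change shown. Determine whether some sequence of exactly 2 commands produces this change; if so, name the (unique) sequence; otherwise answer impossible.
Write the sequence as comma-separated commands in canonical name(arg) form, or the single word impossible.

arc(right, 1), arc(right, 1)

key: position moved to (-1,3) AND the heading swung to S — translation plus rotation needed
t0: at (-3,3), heading up
1. arc(right, 1) → at (-2,4), heading right
2. arc(right, 1) → at (-1,3), heading down
no rival 2-sequence matches.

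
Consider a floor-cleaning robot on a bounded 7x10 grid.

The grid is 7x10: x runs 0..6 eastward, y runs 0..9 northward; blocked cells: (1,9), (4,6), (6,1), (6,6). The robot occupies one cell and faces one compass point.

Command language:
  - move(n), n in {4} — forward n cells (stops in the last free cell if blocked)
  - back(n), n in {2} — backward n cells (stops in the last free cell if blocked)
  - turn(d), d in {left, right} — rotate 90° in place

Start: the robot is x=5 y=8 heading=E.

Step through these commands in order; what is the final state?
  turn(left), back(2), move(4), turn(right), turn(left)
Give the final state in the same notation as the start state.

from: x=5 y=8 heading=E
[1] after turn(left): x=5 y=8 heading=N
[2] after back(2): x=5 y=6 heading=N
[3] after move(4): x=5 y=9 heading=N
[4] after turn(right): x=5 y=9 heading=E
[5] after turn(left): x=5 y=9 heading=N

x=5 y=9 heading=N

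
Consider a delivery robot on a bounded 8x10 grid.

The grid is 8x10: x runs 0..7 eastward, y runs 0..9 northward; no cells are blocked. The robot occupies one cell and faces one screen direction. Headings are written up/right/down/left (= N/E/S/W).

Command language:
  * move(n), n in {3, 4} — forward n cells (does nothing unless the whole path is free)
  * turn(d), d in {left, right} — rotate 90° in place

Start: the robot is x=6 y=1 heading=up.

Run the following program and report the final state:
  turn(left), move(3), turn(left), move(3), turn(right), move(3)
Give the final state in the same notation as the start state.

x=0 y=1 heading=left

begin: x=6 y=1 heading=up
[1] after turn(left): x=6 y=1 heading=left
[2] after move(3): x=3 y=1 heading=left
[3] after turn(left): x=3 y=1 heading=down
[4] after move(3): x=3 y=1 heading=down
[5] after turn(right): x=3 y=1 heading=left
[6] after move(3): x=0 y=1 heading=left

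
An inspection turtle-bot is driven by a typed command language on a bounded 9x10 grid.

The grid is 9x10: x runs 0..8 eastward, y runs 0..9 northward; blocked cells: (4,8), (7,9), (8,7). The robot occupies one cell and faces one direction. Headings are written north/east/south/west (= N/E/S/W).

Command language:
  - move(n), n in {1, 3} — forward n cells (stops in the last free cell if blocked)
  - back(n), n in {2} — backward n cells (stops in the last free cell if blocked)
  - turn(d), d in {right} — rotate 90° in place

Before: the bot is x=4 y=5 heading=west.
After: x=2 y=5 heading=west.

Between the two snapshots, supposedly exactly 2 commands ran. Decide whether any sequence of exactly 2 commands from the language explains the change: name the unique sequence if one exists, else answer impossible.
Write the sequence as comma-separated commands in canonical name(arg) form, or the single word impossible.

move(1), move(1)

key: still facing W at the end — nothing in the sequence rotates
initial: x=4 y=5 heading=west
step 1 (move(1)): x=3 y=5 heading=west
step 2 (move(1)): x=2 y=5 heading=west
no rival 2-sequence matches.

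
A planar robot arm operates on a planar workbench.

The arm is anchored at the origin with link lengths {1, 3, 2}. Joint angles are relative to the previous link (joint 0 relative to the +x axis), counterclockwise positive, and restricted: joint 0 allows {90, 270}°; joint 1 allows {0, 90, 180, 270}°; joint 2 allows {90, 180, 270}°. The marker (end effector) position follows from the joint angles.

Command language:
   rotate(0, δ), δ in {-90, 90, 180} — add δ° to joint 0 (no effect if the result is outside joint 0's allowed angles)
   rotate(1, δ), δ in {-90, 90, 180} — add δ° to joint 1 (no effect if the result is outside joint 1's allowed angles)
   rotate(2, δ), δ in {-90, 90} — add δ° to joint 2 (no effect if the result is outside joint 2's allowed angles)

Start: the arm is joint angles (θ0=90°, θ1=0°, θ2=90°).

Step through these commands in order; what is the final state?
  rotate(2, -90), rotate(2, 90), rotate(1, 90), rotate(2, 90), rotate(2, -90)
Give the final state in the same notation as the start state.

joint angles (θ0=90°, θ1=90°, θ2=180°)

from: joint angles (θ0=90°, θ1=0°, θ2=90°)
[1] after rotate(2, -90): joint angles (θ0=90°, θ1=0°, θ2=90°)
[2] after rotate(2, 90): joint angles (θ0=90°, θ1=0°, θ2=180°)
[3] after rotate(1, 90): joint angles (θ0=90°, θ1=90°, θ2=180°)
[4] after rotate(2, 90): joint angles (θ0=90°, θ1=90°, θ2=270°)
[5] after rotate(2, -90): joint angles (θ0=90°, θ1=90°, θ2=180°)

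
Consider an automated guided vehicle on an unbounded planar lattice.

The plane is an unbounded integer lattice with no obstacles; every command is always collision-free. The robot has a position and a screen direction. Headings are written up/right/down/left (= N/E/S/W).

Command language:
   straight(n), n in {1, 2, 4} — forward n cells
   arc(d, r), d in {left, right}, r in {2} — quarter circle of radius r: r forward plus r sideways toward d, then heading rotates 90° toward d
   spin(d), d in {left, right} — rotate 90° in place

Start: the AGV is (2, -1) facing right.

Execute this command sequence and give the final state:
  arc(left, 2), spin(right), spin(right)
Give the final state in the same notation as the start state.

(4, 1) facing down

start: (2, -1) facing right
t=1 arc(left, 2) ⇒ (4, 1) facing up
t=2 spin(right) ⇒ (4, 1) facing right
t=3 spin(right) ⇒ (4, 1) facing down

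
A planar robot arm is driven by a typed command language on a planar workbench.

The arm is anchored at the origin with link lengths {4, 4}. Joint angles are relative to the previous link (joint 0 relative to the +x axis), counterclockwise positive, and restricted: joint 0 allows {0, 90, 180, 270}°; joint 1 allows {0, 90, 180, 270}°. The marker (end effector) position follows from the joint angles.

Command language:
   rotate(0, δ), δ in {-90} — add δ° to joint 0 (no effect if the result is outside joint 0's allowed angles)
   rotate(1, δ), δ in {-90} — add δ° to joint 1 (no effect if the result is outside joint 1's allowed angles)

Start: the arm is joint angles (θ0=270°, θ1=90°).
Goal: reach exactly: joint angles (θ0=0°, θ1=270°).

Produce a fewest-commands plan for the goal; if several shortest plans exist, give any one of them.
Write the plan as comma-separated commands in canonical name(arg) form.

rotate(0, -90), rotate(0, -90), rotate(0, -90), rotate(1, -90), rotate(1, -90)

start: joint angles (θ0=270°, θ1=90°)
t=1 rotate(0, -90) ⇒ joint angles (θ0=180°, θ1=90°)
t=2 rotate(0, -90) ⇒ joint angles (θ0=90°, θ1=90°)
t=3 rotate(0, -90) ⇒ joint angles (θ0=0°, θ1=90°)
t=4 rotate(1, -90) ⇒ joint angles (θ0=0°, θ1=0°)
t=5 rotate(1, -90) ⇒ joint angles (θ0=0°, θ1=270°)
shorter routes all fall short; 5 is best.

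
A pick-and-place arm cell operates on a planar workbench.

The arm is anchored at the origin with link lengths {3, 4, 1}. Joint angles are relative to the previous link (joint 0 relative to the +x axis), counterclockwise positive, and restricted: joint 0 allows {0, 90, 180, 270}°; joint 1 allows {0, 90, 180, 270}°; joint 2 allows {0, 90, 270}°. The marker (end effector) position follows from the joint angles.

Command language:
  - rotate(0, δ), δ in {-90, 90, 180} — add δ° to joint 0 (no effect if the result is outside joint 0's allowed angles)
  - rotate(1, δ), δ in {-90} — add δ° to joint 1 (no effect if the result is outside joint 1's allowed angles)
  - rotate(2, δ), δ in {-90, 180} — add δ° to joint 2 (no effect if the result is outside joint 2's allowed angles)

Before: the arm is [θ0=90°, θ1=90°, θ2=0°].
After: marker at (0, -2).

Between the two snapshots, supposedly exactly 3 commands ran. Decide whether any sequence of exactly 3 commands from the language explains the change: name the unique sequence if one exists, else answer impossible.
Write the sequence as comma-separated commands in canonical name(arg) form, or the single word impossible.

rotate(1, -90), rotate(1, -90), rotate(1, -90)

t0: [θ0=90°, θ1=90°, θ2=0°]
1. rotate(1, -90) → [θ0=90°, θ1=0°, θ2=0°]
2. rotate(1, -90) → [θ0=90°, θ1=270°, θ2=0°]
3. rotate(1, -90) → [θ0=90°, θ1=180°, θ2=0°]
no rival 3-sequence matches.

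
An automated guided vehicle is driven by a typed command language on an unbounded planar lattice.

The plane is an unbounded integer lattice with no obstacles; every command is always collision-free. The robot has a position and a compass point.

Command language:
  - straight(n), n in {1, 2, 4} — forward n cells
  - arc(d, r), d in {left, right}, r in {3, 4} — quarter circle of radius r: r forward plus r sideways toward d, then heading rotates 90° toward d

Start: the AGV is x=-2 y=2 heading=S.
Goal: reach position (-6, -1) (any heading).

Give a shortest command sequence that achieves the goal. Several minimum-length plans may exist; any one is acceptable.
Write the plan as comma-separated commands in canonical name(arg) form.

arc(right, 3), straight(1)

start: x=-2 y=2 heading=S
step 1 (arc(right, 3)): x=-5 y=-1 heading=W
step 2 (straight(1)): x=-6 y=-1 heading=W
shorter routes all fall short; 2 is best.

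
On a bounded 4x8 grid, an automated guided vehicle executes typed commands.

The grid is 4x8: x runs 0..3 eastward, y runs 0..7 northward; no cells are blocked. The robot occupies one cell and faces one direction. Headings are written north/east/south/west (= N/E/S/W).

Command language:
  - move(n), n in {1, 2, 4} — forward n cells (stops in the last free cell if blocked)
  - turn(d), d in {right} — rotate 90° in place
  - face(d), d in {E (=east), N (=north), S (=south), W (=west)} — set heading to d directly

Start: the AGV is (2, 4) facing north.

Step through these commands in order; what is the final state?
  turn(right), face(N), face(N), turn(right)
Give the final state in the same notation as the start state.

(2, 4) facing east

initial: (2, 4) facing north
1. turn(right) → (2, 4) facing east
2. face(N) → (2, 4) facing north
3. face(N) → (2, 4) facing north
4. turn(right) → (2, 4) facing east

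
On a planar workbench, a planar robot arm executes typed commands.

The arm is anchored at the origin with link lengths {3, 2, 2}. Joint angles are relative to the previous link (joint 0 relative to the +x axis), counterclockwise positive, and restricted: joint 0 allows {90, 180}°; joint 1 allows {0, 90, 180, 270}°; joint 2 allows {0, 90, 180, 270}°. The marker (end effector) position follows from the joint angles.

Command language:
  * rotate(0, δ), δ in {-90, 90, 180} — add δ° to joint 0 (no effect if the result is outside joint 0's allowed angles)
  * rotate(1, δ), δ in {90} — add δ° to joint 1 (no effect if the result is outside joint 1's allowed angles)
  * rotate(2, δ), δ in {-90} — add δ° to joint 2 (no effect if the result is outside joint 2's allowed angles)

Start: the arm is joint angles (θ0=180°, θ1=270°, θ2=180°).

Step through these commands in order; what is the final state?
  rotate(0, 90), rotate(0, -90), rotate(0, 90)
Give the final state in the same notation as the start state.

joint angles (θ0=180°, θ1=270°, θ2=180°)

start: joint angles (θ0=180°, θ1=270°, θ2=180°)
[1] after rotate(0, 90): joint angles (θ0=180°, θ1=270°, θ2=180°)
[2] after rotate(0, -90): joint angles (θ0=90°, θ1=270°, θ2=180°)
[3] after rotate(0, 90): joint angles (θ0=180°, θ1=270°, θ2=180°)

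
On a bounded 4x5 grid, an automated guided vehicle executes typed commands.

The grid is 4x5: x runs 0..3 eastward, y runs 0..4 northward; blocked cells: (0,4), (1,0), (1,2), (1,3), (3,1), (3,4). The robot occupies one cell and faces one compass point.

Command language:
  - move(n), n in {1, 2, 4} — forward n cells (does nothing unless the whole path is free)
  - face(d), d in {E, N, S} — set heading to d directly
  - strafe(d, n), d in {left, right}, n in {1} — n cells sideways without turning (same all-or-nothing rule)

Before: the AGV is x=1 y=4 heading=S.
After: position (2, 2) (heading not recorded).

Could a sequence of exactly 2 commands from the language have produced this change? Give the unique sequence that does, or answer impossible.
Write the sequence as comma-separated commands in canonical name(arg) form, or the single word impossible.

strafe(left, 1), move(2)

key: running move(2) before strafe(left, 1) would end elsewhere — order is forced
begin: x=1 y=4 heading=S
1. strafe(left, 1) → x=2 y=4 heading=S
2. move(2) → x=2 y=2 heading=S
no rival 2-sequence matches.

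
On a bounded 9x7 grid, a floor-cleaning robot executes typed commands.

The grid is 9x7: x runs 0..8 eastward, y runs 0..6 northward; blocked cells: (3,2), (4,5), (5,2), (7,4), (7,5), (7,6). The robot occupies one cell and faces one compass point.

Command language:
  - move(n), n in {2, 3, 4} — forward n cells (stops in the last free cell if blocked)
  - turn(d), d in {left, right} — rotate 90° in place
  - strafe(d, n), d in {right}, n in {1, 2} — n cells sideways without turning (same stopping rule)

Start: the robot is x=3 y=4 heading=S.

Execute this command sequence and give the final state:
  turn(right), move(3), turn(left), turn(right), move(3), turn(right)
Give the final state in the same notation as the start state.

begin: x=3 y=4 heading=S
step 1 (turn(right)): x=3 y=4 heading=W
step 2 (move(3)): x=0 y=4 heading=W
step 3 (turn(left)): x=0 y=4 heading=S
step 4 (turn(right)): x=0 y=4 heading=W
step 5 (move(3)): x=0 y=4 heading=W
step 6 (turn(right)): x=0 y=4 heading=N

x=0 y=4 heading=N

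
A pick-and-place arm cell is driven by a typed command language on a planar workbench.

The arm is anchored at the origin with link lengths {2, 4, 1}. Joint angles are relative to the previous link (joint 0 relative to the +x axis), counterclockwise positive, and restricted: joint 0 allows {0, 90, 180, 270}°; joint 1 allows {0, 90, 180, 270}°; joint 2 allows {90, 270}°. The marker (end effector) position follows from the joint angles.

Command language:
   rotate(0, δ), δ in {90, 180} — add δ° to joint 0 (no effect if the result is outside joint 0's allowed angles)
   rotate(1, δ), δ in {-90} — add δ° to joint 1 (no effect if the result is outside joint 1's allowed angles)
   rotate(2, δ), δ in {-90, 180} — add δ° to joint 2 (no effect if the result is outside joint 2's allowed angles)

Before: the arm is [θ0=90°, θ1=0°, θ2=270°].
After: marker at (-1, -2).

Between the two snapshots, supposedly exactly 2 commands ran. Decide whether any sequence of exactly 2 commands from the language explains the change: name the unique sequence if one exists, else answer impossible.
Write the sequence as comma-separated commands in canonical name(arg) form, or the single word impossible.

rotate(1, -90), rotate(1, -90)

t0: [θ0=90°, θ1=0°, θ2=270°]
1. rotate(1, -90) → [θ0=90°, θ1=270°, θ2=270°]
2. rotate(1, -90) → [θ0=90°, θ1=180°, θ2=270°]
no rival 2-sequence matches.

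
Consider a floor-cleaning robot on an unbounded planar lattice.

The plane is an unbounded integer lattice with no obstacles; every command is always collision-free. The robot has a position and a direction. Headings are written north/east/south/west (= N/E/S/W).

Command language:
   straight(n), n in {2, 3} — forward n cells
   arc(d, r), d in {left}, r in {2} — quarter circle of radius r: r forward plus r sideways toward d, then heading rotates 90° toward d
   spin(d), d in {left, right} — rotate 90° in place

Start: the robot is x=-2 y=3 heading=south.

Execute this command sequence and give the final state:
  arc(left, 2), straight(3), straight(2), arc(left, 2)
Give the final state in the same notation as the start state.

begin: x=-2 y=3 heading=south
[1] after arc(left, 2): x=0 y=1 heading=east
[2] after straight(3): x=3 y=1 heading=east
[3] after straight(2): x=5 y=1 heading=east
[4] after arc(left, 2): x=7 y=3 heading=north

x=7 y=3 heading=north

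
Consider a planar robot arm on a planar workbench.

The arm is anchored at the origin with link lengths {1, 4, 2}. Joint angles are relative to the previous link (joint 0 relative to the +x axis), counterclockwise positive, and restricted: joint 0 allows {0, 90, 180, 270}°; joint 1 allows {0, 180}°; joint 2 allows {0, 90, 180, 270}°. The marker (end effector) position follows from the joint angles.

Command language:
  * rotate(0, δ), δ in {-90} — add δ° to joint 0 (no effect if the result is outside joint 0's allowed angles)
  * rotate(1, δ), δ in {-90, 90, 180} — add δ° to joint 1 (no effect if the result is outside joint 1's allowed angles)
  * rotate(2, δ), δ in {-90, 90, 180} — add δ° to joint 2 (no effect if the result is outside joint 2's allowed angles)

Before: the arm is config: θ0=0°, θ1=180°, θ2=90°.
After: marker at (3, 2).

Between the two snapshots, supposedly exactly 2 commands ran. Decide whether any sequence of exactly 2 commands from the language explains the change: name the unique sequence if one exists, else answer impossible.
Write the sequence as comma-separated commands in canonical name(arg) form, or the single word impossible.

rotate(0, -90), rotate(0, -90)

initial: config: θ0=0°, θ1=180°, θ2=90°
[1] after rotate(0, -90): config: θ0=270°, θ1=180°, θ2=90°
[2] after rotate(0, -90): config: θ0=180°, θ1=180°, θ2=90°
all 49 alternatives checked — unique.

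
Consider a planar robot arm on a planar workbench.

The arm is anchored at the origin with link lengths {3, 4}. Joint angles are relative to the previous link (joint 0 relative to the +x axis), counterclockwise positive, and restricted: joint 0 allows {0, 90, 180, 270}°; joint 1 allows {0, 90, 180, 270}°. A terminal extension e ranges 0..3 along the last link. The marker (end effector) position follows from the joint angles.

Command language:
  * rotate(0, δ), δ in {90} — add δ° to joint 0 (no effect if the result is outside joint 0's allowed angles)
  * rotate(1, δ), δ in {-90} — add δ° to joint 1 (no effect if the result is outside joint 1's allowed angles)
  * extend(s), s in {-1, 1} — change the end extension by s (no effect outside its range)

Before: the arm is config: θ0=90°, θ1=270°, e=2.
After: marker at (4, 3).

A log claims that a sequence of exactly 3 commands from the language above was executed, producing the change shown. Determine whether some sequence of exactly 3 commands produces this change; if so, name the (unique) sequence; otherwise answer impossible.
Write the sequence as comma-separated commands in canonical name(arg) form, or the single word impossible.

start: config: θ0=90°, θ1=270°, e=2
t=1 extend(-1) ⇒ config: θ0=90°, θ1=270°, e=1
t=2 extend(-1) ⇒ config: θ0=90°, θ1=270°, e=0
t=3 extend(-1) ⇒ config: θ0=90°, θ1=270°, e=0
all 64 alternatives checked — unique.

extend(-1), extend(-1), extend(-1)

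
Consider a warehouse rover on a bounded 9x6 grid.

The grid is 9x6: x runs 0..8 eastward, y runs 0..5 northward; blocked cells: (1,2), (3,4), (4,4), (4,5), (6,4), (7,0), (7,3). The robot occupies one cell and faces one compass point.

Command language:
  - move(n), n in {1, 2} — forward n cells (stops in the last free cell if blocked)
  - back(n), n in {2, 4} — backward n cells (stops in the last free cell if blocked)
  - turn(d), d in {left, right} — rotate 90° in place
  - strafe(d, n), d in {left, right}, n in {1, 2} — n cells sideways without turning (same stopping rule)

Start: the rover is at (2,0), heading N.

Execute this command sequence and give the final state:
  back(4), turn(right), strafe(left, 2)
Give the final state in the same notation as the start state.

t0: at (2,0), heading N
1. back(4) → at (2,0), heading N
2. turn(right) → at (2,0), heading E
3. strafe(left, 2) → at (2,2), heading E

at (2,2), heading E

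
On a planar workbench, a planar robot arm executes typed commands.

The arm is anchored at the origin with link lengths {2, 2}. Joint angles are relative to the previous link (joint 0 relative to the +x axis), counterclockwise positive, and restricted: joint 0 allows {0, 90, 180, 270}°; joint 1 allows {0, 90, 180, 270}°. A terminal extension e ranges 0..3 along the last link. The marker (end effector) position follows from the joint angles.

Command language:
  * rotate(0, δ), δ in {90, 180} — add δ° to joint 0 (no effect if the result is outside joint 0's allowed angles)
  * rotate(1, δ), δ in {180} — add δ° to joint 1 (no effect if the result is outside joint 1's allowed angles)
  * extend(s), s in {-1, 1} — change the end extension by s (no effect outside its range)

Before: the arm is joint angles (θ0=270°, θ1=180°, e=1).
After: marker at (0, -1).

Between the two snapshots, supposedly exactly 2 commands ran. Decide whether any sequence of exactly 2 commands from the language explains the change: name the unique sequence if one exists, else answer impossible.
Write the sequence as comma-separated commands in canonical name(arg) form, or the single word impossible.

rotate(0, 90), rotate(0, 90)

initial: joint angles (θ0=270°, θ1=180°, e=1)
1. rotate(0, 90) → joint angles (θ0=0°, θ1=180°, e=1)
2. rotate(0, 90) → joint angles (θ0=90°, θ1=180°, e=1)
no other 2-command option fits: unique.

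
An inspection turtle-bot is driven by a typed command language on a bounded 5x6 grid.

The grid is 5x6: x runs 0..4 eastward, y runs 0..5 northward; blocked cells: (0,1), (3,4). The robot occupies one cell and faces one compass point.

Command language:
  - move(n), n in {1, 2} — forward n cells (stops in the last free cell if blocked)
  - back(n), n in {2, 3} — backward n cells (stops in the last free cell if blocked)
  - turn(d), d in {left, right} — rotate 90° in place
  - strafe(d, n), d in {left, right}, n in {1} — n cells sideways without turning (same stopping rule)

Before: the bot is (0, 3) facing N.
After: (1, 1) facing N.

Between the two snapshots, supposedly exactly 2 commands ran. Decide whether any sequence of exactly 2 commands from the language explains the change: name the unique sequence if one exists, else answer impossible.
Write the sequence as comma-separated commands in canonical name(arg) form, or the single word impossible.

key: still facing N at the end — nothing in the sequence rotates
from: (0, 3) facing N
[1] after strafe(right, 1): (1, 3) facing N
[2] after back(2): (1, 1) facing N
uniquely the one of 64 2-step routes that fits.

strafe(right, 1), back(2)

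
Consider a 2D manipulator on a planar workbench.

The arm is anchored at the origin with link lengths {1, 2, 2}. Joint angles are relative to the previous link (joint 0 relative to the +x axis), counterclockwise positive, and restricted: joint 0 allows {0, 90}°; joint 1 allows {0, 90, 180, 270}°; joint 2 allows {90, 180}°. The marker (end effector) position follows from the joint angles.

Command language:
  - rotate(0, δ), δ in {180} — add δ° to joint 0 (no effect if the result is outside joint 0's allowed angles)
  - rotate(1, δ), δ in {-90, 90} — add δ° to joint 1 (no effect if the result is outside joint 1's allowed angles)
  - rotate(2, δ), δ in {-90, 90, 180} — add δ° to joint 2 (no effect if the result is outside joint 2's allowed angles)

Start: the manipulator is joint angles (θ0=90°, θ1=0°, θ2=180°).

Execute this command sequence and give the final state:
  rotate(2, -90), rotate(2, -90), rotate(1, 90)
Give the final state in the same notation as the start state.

start: joint angles (θ0=90°, θ1=0°, θ2=180°)
1. rotate(2, -90) → joint angles (θ0=90°, θ1=0°, θ2=90°)
2. rotate(2, -90) → joint angles (θ0=90°, θ1=0°, θ2=90°)
3. rotate(1, 90) → joint angles (θ0=90°, θ1=90°, θ2=90°)

joint angles (θ0=90°, θ1=90°, θ2=90°)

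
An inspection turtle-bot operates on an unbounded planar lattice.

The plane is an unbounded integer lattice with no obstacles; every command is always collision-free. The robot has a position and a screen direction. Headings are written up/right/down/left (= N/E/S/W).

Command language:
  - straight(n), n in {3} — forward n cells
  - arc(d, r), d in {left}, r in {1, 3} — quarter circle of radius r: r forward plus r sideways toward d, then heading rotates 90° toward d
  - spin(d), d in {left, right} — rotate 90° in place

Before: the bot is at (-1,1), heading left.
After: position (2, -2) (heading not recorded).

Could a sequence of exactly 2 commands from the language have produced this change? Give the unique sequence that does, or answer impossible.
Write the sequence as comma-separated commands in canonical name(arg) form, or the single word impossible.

key: running arc(left, 3) before spin(left) would end elsewhere — order is forced
from: at (-1,1), heading left
t=1 spin(left) ⇒ at (-1,1), heading down
t=2 arc(left, 3) ⇒ at (2,-2), heading right
no rival 2-sequence matches.

spin(left), arc(left, 3)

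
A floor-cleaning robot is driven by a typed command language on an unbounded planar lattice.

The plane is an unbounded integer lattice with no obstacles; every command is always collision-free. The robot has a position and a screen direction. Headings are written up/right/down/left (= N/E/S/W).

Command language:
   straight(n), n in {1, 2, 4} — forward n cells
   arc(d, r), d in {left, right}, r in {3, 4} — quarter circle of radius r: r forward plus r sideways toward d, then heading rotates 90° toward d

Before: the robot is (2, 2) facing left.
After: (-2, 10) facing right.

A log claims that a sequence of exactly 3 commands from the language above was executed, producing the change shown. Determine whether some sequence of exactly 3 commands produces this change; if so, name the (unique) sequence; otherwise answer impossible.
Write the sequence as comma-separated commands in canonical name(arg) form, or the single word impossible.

key: running arc(right, 4) before straight(4) would end elsewhere — order is forced
from: (2, 2) facing left
[1] after straight(4): (-2, 2) facing left
[2] after arc(right, 4): (-6, 6) facing up
[3] after arc(right, 4): (-2, 10) facing right
all 343 alternatives checked — unique.

straight(4), arc(right, 4), arc(right, 4)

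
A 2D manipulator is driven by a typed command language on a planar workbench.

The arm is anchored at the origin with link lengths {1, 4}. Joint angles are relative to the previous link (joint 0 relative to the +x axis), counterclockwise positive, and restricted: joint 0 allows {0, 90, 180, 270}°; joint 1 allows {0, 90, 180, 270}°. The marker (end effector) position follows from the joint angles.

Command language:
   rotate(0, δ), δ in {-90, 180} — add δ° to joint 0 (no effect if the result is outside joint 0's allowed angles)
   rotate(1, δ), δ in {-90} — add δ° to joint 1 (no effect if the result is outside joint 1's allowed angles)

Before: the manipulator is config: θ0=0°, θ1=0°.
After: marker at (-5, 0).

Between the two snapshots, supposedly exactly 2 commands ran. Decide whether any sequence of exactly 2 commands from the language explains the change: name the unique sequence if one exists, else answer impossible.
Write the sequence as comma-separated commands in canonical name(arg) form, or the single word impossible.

from: config: θ0=0°, θ1=0°
1. rotate(0, -90) → config: θ0=270°, θ1=0°
2. rotate(0, -90) → config: θ0=180°, θ1=0°
all 9 alternatives checked — unique.

rotate(0, -90), rotate(0, -90)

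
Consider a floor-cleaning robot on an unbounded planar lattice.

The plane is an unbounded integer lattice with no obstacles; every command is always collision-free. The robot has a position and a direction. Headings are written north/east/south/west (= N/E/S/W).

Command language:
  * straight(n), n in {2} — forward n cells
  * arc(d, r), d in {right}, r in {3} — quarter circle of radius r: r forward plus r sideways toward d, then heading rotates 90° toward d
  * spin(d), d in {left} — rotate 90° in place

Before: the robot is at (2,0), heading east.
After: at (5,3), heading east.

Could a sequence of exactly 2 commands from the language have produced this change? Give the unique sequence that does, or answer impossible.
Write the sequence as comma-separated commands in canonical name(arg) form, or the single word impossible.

spin(left), arc(right, 3)

key: still facing E at the end — net rotation zero over 2 steps
begin: at (2,0), heading east
[1] after spin(left): at (2,0), heading north
[2] after arc(right, 3): at (5,3), heading east
no other 2-command option fits: unique.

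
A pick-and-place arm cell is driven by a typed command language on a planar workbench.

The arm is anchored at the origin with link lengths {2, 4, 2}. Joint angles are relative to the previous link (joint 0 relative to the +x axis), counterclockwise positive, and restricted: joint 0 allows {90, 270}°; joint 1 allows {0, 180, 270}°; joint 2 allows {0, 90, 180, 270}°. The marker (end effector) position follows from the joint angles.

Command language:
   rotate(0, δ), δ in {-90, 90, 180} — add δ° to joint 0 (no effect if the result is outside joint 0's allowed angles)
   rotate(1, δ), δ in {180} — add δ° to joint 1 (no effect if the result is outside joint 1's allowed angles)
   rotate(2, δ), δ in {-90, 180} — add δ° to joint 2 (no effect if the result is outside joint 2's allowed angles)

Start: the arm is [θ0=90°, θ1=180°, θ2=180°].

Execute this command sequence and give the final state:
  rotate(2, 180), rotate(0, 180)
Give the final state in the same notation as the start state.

begin: [θ0=90°, θ1=180°, θ2=180°]
1. rotate(2, 180) → [θ0=90°, θ1=180°, θ2=0°]
2. rotate(0, 180) → [θ0=270°, θ1=180°, θ2=0°]

[θ0=270°, θ1=180°, θ2=0°]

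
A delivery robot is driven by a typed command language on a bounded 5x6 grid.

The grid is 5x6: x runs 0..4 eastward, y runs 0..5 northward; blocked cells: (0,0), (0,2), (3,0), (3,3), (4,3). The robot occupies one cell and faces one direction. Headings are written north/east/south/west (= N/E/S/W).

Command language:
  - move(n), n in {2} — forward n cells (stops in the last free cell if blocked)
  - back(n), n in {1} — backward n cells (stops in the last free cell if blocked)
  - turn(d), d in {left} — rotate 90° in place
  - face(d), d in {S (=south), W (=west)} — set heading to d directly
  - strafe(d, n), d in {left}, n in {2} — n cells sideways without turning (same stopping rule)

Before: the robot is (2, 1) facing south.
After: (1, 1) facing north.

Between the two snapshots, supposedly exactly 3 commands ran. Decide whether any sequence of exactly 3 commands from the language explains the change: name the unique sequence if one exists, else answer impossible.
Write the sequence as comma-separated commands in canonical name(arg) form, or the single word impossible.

turn(left), back(1), turn(left)

key: cell and facing (now N) both changed — the 3 commands mix motion and turning
start: (2, 1) facing south
1. turn(left) → (2, 1) facing east
2. back(1) → (1, 1) facing east
3. turn(left) → (1, 1) facing north
no rival 3-sequence matches.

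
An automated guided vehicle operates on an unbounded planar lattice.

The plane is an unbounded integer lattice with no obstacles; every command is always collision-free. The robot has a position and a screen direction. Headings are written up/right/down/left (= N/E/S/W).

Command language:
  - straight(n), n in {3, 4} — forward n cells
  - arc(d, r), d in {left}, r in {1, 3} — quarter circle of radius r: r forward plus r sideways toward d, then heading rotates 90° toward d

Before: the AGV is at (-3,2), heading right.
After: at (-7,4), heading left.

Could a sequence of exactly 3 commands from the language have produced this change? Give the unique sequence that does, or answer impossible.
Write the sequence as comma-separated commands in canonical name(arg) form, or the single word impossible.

arc(left, 1), arc(left, 1), straight(4)

key: order matters: swapping arc(left, 1) and straight(4) lands elsewhere
from: at (-3,2), heading right
step 1 (arc(left, 1)): at (-2,3), heading up
step 2 (arc(left, 1)): at (-3,4), heading left
step 3 (straight(4)): at (-7,4), heading left
no rival 3-sequence matches.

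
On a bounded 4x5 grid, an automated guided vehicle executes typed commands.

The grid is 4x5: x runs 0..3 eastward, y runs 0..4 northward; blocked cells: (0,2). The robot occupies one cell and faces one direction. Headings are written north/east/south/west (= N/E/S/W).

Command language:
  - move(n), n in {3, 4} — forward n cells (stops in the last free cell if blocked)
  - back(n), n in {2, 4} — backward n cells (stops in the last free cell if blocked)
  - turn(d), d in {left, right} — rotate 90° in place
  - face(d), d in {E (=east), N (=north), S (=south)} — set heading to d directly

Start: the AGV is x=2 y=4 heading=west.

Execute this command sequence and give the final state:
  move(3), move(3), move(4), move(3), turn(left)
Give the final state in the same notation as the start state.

x=0 y=4 heading=south

from: x=2 y=4 heading=west
t=1 move(3) ⇒ x=0 y=4 heading=west
t=2 move(3) ⇒ x=0 y=4 heading=west
t=3 move(4) ⇒ x=0 y=4 heading=west
t=4 move(3) ⇒ x=0 y=4 heading=west
t=5 turn(left) ⇒ x=0 y=4 heading=south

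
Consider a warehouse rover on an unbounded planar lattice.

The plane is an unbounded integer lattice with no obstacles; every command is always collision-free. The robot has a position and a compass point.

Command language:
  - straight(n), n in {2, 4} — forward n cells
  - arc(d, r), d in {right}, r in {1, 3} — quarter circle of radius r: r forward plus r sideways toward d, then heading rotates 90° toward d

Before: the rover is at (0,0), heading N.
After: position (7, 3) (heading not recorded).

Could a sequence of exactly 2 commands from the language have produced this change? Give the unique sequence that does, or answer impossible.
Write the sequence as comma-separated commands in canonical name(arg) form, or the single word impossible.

arc(right, 3), straight(4)

key: running straight(4) before arc(right, 3) would end elsewhere — order is forced
t0: at (0,0), heading N
step 1 (arc(right, 3)): at (3,3), heading E
step 2 (straight(4)): at (7,3), heading E
uniquely the one of 16 2-step routes that fits.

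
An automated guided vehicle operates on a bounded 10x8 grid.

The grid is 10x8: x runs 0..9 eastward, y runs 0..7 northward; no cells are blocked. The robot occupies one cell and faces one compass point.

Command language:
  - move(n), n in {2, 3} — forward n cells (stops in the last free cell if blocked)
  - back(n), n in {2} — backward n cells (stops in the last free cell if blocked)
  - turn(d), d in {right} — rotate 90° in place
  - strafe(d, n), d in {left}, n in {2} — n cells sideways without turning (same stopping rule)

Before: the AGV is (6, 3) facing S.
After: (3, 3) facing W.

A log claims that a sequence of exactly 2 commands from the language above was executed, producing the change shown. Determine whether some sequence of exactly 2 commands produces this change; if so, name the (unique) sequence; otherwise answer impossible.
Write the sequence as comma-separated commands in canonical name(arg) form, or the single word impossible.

key: position moved to (3,3) AND the heading swung to W — translation plus rotation needed
begin: (6, 3) facing S
step 1 (turn(right)): (6, 3) facing W
step 2 (move(3)): (3, 3) facing W
uniquely the one of 25 2-step routes that fits.

turn(right), move(3)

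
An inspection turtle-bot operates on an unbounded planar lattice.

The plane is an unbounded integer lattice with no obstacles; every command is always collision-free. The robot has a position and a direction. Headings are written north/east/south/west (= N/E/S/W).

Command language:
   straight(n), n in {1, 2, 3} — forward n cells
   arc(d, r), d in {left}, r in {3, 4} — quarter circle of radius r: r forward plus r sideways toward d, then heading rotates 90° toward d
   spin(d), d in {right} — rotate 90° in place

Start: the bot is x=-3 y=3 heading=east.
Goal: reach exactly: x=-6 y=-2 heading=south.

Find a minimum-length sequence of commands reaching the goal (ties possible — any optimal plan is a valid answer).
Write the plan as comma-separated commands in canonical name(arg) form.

spin(right), straight(2), spin(right), arc(left, 3)

t0: x=-3 y=3 heading=east
step 1 (spin(right)): x=-3 y=3 heading=south
step 2 (straight(2)): x=-3 y=1 heading=south
step 3 (spin(right)): x=-3 y=1 heading=west
step 4 (arc(left, 3)): x=-6 y=-2 heading=south
shorter routes all fall short; 4 is best.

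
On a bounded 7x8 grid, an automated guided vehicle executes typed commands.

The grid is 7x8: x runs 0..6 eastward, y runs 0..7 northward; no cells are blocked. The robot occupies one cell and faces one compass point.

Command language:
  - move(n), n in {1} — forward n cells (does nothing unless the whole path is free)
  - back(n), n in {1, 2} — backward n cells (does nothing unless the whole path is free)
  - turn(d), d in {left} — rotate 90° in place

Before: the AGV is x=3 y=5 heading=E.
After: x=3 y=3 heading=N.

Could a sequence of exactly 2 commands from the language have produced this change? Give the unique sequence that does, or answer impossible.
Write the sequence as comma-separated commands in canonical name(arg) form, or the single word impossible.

turn(left), back(2)

key: running back(2) before turn(left) would end elsewhere — order is forced
initial: x=3 y=5 heading=E
1. turn(left) → x=3 y=5 heading=N
2. back(2) → x=3 y=3 heading=N
no rival 2-sequence matches.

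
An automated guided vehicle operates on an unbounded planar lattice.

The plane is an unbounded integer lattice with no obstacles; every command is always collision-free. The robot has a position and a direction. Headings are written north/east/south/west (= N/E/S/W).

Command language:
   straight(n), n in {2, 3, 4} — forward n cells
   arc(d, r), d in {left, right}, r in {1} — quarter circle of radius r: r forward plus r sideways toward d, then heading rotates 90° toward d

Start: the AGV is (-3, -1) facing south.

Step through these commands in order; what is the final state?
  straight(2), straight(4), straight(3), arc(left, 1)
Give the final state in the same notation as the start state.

(-2, -11) facing east

initial: (-3, -1) facing south
1. straight(2) → (-3, -3) facing south
2. straight(4) → (-3, -7) facing south
3. straight(3) → (-3, -10) facing south
4. arc(left, 1) → (-2, -11) facing east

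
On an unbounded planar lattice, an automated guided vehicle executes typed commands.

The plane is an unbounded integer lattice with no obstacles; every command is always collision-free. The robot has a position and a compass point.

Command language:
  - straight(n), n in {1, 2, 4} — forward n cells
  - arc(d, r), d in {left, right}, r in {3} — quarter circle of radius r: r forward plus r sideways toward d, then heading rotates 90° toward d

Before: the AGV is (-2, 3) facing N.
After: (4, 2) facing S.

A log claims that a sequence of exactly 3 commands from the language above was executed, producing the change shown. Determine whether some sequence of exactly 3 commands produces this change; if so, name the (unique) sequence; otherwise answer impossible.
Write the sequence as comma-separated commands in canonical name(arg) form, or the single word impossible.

key: running straight(1) before arc(right, 3) would end elsewhere — order is forced
t0: (-2, 3) facing N
[1] after arc(right, 3): (1, 6) facing E
[2] after arc(right, 3): (4, 3) facing S
[3] after straight(1): (4, 2) facing S
all 125 alternatives checked — unique.

arc(right, 3), arc(right, 3), straight(1)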